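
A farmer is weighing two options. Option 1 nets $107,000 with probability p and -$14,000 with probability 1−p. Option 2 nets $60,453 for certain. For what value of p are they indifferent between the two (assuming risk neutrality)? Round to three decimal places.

p = 0.615

p·107000 + (1−p)·(-14000) = 60453
121000p − 14000 = 60453
p = (60453 + 14000) / 121000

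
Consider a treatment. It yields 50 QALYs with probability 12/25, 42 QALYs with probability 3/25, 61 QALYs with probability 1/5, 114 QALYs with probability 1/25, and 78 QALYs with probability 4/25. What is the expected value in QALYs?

58.28 QALYs

EV = 12/25 × 50 + 3/25 × 42 + 1/5 × 61 + 1/25 × 114 + 4/25 × 78 = 24 + 5.04 + 12.2 + 4.56 + 12.48 = 58.28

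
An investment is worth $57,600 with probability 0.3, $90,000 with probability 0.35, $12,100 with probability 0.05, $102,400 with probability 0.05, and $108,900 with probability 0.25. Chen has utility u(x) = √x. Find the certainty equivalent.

E[u] = 0.3·√57600 + 0.35·√90000 + 0.05·√12100 + 0.05·√102400 + 0.25·√108900 = 0.3·240 + 0.35·300 + 0.05·110 + 0.05·320 + 0.25·330 = 281
CE = (281)² = 78961

$78,961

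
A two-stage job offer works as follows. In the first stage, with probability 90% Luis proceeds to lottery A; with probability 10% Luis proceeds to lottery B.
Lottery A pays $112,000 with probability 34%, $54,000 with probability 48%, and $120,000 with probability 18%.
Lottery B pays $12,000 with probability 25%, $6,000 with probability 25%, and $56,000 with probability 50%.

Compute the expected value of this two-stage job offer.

EV(A) = 0.34 × 112000 + 0.48 × 54000 + 0.18 × 120000 = 38080 + 25920 + 21600 = 85600
EV(B) = 0.25 × 12000 + 0.25 × 6000 + 0.5 × 56000 = 3000 + 1500 + 28000 = 32500
Overall = 0.9 × 85600 + 0.1 × 32500 = 77040 + 3250 = 80290

$80,290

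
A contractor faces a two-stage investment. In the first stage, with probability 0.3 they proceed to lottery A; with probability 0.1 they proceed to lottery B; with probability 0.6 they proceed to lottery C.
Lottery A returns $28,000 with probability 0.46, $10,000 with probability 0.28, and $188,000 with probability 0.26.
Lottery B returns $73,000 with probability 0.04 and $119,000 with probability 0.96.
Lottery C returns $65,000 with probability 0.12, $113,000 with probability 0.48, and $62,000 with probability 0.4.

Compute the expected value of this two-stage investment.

$83,188

EV(A) = 0.46 × 28000 + 0.28 × 10000 + 0.26 × 188000 = 12880 + 2800 + 48880 = 64560
EV(B) = 0.04 × 73000 + 0.96 × 119000 = 2920 + 114240 = 117160
EV(C) = 0.12 × 65000 + 0.48 × 113000 + 0.4 × 62000 = 7800 + 54240 + 24800 = 86840
Overall = 0.3 × 64560 + 0.1 × 117160 + 0.6 × 86840 = 19368 + 11716 + 52104 = 83188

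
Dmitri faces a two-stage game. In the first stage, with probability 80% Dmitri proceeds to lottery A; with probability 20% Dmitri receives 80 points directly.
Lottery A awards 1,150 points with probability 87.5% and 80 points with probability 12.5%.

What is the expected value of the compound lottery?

EV(A) = 0.875 × 1150 + 0.125 × 80 = 1006.25 + 10 = 1016.25
Branch B: 80 (certain)
Overall = 0.8 × 1016.25 + 0.2 × 80 = 813 + 16 = 829

829 points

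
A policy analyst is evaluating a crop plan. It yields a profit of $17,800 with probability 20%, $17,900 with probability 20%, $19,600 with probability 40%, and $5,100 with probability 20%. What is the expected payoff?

$16,000

EV = 0.2 × 17800 + 0.2 × 17900 + 0.4 × 19600 + 0.2 × 5100 = 3560 + 3580 + 7840 + 1020 = 16000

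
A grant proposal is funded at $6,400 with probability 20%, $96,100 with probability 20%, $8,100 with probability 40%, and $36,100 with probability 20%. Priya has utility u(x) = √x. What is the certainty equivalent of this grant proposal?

$23,104

E[u] = 0.2·√6400 + 0.2·√96100 + 0.4·√8100 + 0.2·√36100 = 0.2·80 + 0.2·310 + 0.4·90 + 0.2·190 = 152
CE = (152)² = 23104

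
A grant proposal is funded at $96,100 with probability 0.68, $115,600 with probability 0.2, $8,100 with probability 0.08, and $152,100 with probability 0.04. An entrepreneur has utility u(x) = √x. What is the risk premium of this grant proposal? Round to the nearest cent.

$4,237.44

E[u] = 0.68·√96100 + 0.2·√115600 + 0.08·√8100 + 0.04·√152100 = 0.68·310 + 0.2·340 + 0.08·90 + 0.04·390 = 301.6
CE = (301.6)² = 90962.56
Risk premium = EV − CE = 95200 − 90962.56 = 4237.44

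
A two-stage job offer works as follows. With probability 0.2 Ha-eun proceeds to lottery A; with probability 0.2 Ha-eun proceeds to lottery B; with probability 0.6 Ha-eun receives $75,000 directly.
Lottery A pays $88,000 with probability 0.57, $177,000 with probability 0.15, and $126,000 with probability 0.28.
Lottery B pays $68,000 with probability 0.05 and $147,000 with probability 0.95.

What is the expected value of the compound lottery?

EV(A) = 0.57 × 88000 + 0.15 × 177000 + 0.28 × 126000 = 50160 + 26550 + 35280 = 111990
EV(B) = 0.05 × 68000 + 0.95 × 147000 = 3400 + 139650 = 143050
Branch C: 75000 (certain)
Overall = 0.2 × 111990 + 0.2 × 143050 + 0.6 × 75000 = 22398 + 28610 + 45000 = 96008

$96,008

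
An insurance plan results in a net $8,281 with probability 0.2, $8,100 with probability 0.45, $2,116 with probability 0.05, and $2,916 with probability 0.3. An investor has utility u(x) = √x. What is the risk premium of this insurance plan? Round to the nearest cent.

E[u] = 0.2·√8281 + 0.45·√8100 + 0.05·√2116 + 0.3·√2916 = 0.2·91 + 0.45·90 + 0.05·46 + 0.3·54 = 77.2
CE = (77.2)² = 5959.84
Risk premium = EV − CE = 6281.8 − 5959.84 = 321.96

$321.96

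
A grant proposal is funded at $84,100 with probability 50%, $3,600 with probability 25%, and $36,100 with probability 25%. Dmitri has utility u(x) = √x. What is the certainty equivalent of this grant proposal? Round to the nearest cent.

E[u] = 0.5·√84100 + 0.25·√3600 + 0.25·√36100 = 0.5·290 + 0.25·60 + 0.25·190 = 207.5
CE = (207.5)² = 43056.25

$43,056.25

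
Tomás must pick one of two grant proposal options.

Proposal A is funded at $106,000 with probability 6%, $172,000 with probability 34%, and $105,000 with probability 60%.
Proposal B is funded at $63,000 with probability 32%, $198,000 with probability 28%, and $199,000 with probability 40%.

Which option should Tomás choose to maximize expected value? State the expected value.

Proposal B ($155,200)

Proposal A = 0.06 × 106000 + 0.34 × 172000 + 0.6 × 105000 = 6360 + 58480 + 63000 = 127840
Proposal B = 0.32 × 63000 + 0.28 × 198000 + 0.4 × 199000 = 20160 + 55440 + 79600 = 155200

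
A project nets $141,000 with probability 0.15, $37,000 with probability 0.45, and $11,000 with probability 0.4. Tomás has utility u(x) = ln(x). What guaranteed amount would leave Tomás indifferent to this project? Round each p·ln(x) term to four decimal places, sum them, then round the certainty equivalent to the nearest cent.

$27,839.19

E[u] = 0.15·ln(141000) + 0.45·ln(37000) + 0.4·ln(11000) = 1.7785 + 4.7334 + 3.7223 = 10.2342
CE = e^10.2342 ≈ 27839.19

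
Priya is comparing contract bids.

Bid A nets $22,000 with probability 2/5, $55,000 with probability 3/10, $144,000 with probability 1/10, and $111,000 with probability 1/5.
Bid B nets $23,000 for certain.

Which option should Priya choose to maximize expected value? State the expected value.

Bid A = 2/5 × 22000 + 3/10 × 55000 + 1/10 × 144000 + 1/5 × 111000 = 8800 + 16500 + 14400 + 22200 = 61900
Bid B: 23000 (certain)

Bid A ($61,900)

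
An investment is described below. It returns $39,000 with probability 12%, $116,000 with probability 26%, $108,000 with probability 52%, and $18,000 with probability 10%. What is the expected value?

EV = 0.12 × 39000 + 0.26 × 116000 + 0.52 × 108000 + 0.1 × 18000 = 4680 + 30160 + 56160 + 1800 = 92800

$92,800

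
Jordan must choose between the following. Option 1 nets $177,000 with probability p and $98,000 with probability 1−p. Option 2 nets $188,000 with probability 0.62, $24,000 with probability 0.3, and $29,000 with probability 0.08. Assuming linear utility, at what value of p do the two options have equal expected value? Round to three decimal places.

p = 0.355

EV(Option 2) = 0.62 × 188000 + 0.3 × 24000 + 0.08 × 29000 = 116560 + 7200 + 2320 = 126080
p·177000 + (1−p)·98000 = 126080
79000p + 98000 = 126080
p = (126080 − 98000) / 79000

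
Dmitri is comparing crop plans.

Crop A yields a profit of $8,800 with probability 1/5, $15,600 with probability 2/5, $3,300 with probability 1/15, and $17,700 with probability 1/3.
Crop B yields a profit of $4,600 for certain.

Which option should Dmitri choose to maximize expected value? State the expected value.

Crop A ($14,120)

Crop A = 1/5 × 8800 + 2/5 × 15600 + 1/15 × 3300 + 1/3 × 17700 = 1760 + 6240 + 220 + 5900 = 14120
Crop B: 4600 (certain)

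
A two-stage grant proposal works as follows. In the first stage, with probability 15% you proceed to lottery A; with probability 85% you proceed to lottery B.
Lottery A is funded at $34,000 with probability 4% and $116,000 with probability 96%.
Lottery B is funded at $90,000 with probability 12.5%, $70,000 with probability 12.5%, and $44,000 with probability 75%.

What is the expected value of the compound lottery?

EV(A) = 0.04 × 34000 + 0.96 × 116000 = 1360 + 111360 = 112720
EV(B) = 0.125 × 90000 + 0.125 × 70000 + 0.75 × 44000 = 11250 + 8750 + 33000 = 53000
Overall = 0.15 × 112720 + 0.85 × 53000 = 16908 + 45050 = 61958

$61,958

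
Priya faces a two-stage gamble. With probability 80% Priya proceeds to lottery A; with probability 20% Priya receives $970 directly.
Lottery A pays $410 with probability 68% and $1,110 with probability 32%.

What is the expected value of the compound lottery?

EV(A) = 0.68 × 410 + 0.32 × 1110 = 278.8 + 355.2 = 634
Branch B: 970 (certain)
Overall = 0.8 × 634 + 0.2 × 970 = 507.2 + 194 = 701.2

$701.20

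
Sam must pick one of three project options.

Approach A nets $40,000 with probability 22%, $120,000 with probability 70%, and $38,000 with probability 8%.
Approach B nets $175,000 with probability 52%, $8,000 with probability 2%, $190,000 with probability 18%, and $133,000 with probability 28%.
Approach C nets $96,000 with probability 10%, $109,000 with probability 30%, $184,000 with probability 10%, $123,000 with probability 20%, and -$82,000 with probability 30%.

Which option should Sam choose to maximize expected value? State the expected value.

Approach A = 0.22 × 40000 + 0.7 × 120000 + 0.08 × 38000 = 8800 + 84000 + 3040 = 95840
Approach B = 0.52 × 175000 + 0.02 × 8000 + 0.18 × 190000 + 0.28 × 133000 = 91000 + 160 + 34200 + 37240 = 162600
Approach C = 0.1 × 96000 + 0.3 × 109000 + 0.1 × 184000 + 0.2 × 123000 + 0.3 × (-82000) = 9600 + 32700 + 18400 + 24600 − 24600 = 60700

Approach B ($162,600)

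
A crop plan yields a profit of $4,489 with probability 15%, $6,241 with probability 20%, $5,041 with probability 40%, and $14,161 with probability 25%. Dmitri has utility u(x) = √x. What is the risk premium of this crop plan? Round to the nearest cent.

$422.20

E[u] = 0.15·√4489 + 0.2·√6241 + 0.4·√5041 + 0.25·√14161 = 0.15·67 + 0.2·79 + 0.4·71 + 0.25·119 = 84
CE = (84)² = 7056
Risk premium = EV − CE = 7478.2 − 7056 = 422.2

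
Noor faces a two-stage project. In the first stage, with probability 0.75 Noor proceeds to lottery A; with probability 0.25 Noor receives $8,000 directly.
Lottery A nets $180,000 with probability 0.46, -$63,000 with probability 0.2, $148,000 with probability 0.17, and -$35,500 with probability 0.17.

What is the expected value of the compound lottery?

EV(A) = 0.46 × 180000 + 0.2 × (-63000) + 0.17 × 148000 + 0.17 × (-35500) = 82800 − 12600 + 25160 − 6035 = 89325
Branch B: 8000 (certain)
Overall = 0.75 × 89325 + 0.25 × 8000 = 66993.75 + 2000 = 68993.75

$68,993.75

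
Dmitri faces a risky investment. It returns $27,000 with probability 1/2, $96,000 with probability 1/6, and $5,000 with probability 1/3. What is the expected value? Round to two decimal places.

EV = 1/2 × 27000 + 1/6 × 96000 + 1/3 × 5000 = 13500 + 16000 + 1666.6667 = 31166.6667

$31,166.67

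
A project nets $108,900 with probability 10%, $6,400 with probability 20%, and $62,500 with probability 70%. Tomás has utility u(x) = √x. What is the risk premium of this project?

E[u] = 0.1·√108900 + 0.2·√6400 + 0.7·√62500 = 0.1·330 + 0.2·80 + 0.7·250 = 224
CE = (224)² = 50176
Risk premium = EV − CE = 55920 − 50176 = 5744

$5,744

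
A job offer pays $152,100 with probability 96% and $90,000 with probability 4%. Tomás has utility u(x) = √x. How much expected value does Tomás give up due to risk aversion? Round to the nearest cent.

E[u] = 0.96·√152100 + 0.04·√90000 = 0.96·390 + 0.04·300 = 386.4
CE = (386.4)² = 149304.96
Risk premium = EV − CE = 149616 − 149304.96 = 311.04

$311.04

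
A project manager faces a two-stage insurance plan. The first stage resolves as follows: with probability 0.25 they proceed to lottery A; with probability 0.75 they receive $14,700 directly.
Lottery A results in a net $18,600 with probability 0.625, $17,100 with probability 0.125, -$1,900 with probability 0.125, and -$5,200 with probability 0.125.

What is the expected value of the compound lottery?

EV(A) = 0.625 × 18600 + 0.125 × 17100 + 0.125 × (-1900) + 0.125 × (-5200) = 11625 + 2137.5 − 237.5 − 650 = 12875
Branch B: 14700 (certain)
Overall = 0.25 × 12875 + 0.75 × 14700 = 3218.75 + 11025 = 14243.75

$14,243.75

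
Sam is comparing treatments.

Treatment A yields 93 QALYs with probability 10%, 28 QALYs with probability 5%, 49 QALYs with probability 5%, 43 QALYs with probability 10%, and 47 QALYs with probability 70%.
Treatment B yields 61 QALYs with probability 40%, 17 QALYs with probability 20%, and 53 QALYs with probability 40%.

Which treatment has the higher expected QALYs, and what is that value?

Treatment A (50.35 QALYs)

Treatment A = 0.1 × 93 + 0.05 × 28 + 0.05 × 49 + 0.1 × 43 + 0.7 × 47 = 9.3 + 1.4 + 2.45 + 4.3 + 32.9 = 50.35
Treatment B = 0.4 × 61 + 0.2 × 17 + 0.4 × 53 = 24.4 + 3.4 + 21.2 = 49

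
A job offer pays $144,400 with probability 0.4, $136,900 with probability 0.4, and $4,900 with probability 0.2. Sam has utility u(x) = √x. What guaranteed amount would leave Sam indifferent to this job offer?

E[u] = 0.4·√144400 + 0.4·√136900 + 0.2·√4900 = 0.4·380 + 0.4·370 + 0.2·70 = 314
CE = (314)² = 98596

$98,596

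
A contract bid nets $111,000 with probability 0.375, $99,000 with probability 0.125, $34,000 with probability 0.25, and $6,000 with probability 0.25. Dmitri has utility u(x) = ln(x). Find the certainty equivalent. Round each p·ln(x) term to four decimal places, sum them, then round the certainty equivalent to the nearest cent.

E[u] = 0.375·ln(111000) + 0.125·ln(99000) + 0.25·ln(34000) + 0.25·ln(6000) = 4.3565 + 1.4379 + 2.6085 + 2.1749 = 10.5778
CE = e^10.5778 ≈ 39253.66

$39,253.66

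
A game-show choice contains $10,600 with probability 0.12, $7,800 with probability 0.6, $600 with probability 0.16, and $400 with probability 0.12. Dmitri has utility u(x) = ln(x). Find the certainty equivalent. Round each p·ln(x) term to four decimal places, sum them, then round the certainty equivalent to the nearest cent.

$3,758.59

E[u] = 0.12·ln(10600) + 0.6·ln(7800) + 0.16·ln(600) + 0.12·ln(400) = 1.1122 + 5.3771 + 1.0235 + 0.7190 = 8.2318
CE = e^8.2318 ≈ 3758.59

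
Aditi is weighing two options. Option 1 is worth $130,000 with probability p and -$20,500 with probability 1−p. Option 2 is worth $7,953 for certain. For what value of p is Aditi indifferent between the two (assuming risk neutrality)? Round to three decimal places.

p·130000 + (1−p)·(-20500) = 7953
150500p − 20500 = 7953
p = (7953 + 20500) / 150500

p = 0.189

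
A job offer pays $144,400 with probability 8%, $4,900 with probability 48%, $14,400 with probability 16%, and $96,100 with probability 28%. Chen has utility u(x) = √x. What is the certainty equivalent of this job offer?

$28,900

E[u] = 0.08·√144400 + 0.48·√4900 + 0.16·√14400 + 0.28·√96100 = 0.08·380 + 0.48·70 + 0.16·120 + 0.28·310 = 170
CE = (170)² = 28900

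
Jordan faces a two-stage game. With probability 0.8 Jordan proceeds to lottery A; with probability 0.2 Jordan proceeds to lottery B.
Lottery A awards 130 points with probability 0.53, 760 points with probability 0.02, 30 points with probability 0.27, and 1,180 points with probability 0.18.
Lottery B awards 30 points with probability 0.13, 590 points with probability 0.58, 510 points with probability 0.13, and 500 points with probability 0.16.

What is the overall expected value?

342.16 points

EV(A) = 0.53 × 130 + 0.02 × 760 + 0.27 × 30 + 0.18 × 1180 = 68.9 + 15.2 + 8.1 + 212.4 = 304.6
EV(B) = 0.13 × 30 + 0.58 × 590 + 0.13 × 510 + 0.16 × 500 = 3.9 + 342.2 + 66.3 + 80 = 492.4
Overall = 0.8 × 304.6 + 0.2 × 492.4 = 243.68 + 98.48 = 342.16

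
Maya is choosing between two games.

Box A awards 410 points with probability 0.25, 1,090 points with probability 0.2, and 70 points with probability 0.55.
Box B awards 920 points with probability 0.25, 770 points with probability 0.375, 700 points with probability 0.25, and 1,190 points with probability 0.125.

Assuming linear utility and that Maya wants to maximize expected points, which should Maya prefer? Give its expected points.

Box A = 0.25 × 410 + 0.2 × 1090 + 0.55 × 70 = 102.5 + 218 + 38.5 = 359
Box B = 0.25 × 920 + 0.375 × 770 + 0.25 × 700 + 0.125 × 1190 = 230 + 288.75 + 175 + 148.75 = 842.5

Box B (842.5 points)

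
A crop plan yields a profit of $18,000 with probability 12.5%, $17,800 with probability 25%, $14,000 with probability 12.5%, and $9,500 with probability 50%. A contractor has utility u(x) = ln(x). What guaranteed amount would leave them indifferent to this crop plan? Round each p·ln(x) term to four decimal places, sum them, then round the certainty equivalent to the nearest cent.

E[u] = 0.125·ln(18000) + 0.25·ln(17800) + 0.125·ln(14000) + 0.5·ln(9500) = 1.2248 + 2.4467 + 1.1934 + 4.5795 = 9.4444
CE = e^9.4444 ≈ 12637.20

$12,637.20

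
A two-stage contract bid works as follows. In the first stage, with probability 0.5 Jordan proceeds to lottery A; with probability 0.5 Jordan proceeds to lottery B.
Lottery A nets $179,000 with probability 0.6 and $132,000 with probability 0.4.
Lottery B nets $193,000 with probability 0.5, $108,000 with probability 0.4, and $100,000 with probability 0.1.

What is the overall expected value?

$154,950

EV(A) = 0.6 × 179000 + 0.4 × 132000 = 107400 + 52800 = 160200
EV(B) = 0.5 × 193000 + 0.4 × 108000 + 0.1 × 100000 = 96500 + 43200 + 10000 = 149700
Overall = 0.5 × 160200 + 0.5 × 149700 = 80100 + 74850 = 154950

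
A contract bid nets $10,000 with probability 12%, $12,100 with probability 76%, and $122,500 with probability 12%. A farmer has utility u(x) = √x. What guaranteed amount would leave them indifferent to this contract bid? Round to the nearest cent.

$18,933.76

E[u] = 0.12·√10000 + 0.76·√12100 + 0.12·√122500 = 0.12·100 + 0.76·110 + 0.12·350 = 137.6
CE = (137.6)² = 18933.76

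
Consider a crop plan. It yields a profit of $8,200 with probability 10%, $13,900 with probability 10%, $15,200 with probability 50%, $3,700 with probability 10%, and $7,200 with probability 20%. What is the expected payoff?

EV = 0.1 × 8200 + 0.1 × 13900 + 0.5 × 15200 + 0.1 × 3700 + 0.2 × 7200 = 820 + 1390 + 7600 + 370 + 1440 = 11620

$11,620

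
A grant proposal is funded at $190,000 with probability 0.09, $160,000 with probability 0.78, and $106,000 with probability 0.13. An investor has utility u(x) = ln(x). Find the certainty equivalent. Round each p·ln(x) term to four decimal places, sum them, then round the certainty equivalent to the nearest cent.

E[u] = 0.09·ln(190000) + 0.78·ln(160000) + 0.13·ln(106000) = 1.0939 + 9.3467 + 1.5043 = 11.9449
CE = e^11.9449 ≈ 154029.59

$154,029.59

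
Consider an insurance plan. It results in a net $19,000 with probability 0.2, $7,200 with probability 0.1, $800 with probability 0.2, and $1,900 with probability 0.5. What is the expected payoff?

EV = 0.2 × 19000 + 0.1 × 7200 + 0.2 × 800 + 0.5 × 1900 = 3800 + 720 + 160 + 950 = 5630

$5,630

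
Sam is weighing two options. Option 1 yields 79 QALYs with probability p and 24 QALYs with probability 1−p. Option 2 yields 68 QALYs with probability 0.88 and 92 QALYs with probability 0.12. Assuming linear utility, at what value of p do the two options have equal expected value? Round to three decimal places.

p = 0.852

EV(Option 2) = 0.88 × 68 + 0.12 × 92 = 59.84 + 11.04 = 70.88
p·79 + (1−p)·24 = 70.88
55p + 24 = 70.88
p = (70.88 − 24) / 55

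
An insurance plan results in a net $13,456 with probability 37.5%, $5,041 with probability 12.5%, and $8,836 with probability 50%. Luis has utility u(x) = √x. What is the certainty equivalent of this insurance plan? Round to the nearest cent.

E[u] = 0.375·√13456 + 0.125·√5041 + 0.5·√8836 = 0.375·116 + 0.125·71 + 0.5·94 = 99.375
CE = (99.375)² = 9875.390625

$9,875.39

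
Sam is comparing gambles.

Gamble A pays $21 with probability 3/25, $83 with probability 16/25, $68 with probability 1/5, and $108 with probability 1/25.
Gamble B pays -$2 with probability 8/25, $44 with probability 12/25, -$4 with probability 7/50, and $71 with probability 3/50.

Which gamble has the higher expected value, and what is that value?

Gamble A ($73.56)

Gamble A = 3/25 × 21 + 16/25 × 83 + 1/5 × 68 + 1/25 × 108 = 2.52 + 53.12 + 13.6 + 4.32 = 73.56
Gamble B = 8/25 × (-2) + 12/25 × 44 + 7/50 × (-4) + 3/50 × 71 = -0.64 + 21.12 − 0.56 + 4.26 = 24.18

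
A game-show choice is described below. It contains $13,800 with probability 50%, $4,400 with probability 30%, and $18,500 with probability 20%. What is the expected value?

$11,920

EV = 0.5 × 13800 + 0.3 × 4400 + 0.2 × 18500 = 6900 + 1320 + 3700 = 11920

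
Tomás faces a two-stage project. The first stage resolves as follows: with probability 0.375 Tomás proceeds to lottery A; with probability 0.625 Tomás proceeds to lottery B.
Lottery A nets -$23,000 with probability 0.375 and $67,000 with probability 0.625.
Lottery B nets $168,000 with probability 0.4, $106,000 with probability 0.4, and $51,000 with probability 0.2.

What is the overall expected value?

$87,343.75

EV(A) = 0.375 × (-23000) + 0.625 × 67000 = -8625 + 41875 = 33250
EV(B) = 0.4 × 168000 + 0.4 × 106000 + 0.2 × 51000 = 67200 + 42400 + 10200 = 119800
Overall = 0.375 × 33250 + 0.625 × 119800 = 12468.75 + 74875 = 87343.75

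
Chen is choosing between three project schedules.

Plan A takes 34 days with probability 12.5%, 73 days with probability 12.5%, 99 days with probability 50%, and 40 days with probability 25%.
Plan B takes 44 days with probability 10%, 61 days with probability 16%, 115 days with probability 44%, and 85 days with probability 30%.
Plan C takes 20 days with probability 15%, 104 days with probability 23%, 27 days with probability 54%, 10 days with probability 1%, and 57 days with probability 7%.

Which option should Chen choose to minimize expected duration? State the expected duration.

Plan C (45.59 days)

Plan A = 0.125 × 34 + 0.125 × 73 + 0.5 × 99 + 0.25 × 40 = 4.25 + 9.125 + 49.5 + 10 = 72.875
Plan B = 0.1 × 44 + 0.16 × 61 + 0.44 × 115 + 0.3 × 85 = 4.4 + 9.76 + 50.6 + 25.5 = 90.26
Plan C = 0.15 × 20 + 0.23 × 104 + 0.54 × 27 + 0.01 × 10 + 0.07 × 57 = 3 + 23.92 + 14.58 + 0.1 + 3.99 = 45.59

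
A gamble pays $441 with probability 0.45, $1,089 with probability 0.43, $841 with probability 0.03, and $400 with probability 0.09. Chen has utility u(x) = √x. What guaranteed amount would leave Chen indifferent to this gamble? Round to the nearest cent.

E[u] = 0.45·√441 + 0.43·√1089 + 0.03·√841 + 0.09·√400 = 0.45·21 + 0.43·33 + 0.03·29 + 0.09·20 = 26.31
CE = (26.31)² = 692.2161

$692.22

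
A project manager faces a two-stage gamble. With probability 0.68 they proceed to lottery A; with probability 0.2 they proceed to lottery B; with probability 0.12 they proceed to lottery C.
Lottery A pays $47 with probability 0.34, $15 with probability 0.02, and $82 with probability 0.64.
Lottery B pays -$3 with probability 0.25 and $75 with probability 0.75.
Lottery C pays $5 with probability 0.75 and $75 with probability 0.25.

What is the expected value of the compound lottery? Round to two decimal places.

EV(A) = 0.34 × 47 + 0.02 × 15 + 0.64 × 82 = 15.98 + 0.3 + 52.48 = 68.76
EV(B) = 0.25 × (-3) + 0.75 × 75 = -0.75 + 56.25 = 55.5
EV(C) = 0.75 × 5 + 0.25 × 75 = 3.75 + 18.75 = 22.5
Overall = 0.68 × 68.76 + 0.2 × 55.5 + 0.12 × 22.5 = 46.7568 + 11.1 + 2.7 = 60.5568

$60.56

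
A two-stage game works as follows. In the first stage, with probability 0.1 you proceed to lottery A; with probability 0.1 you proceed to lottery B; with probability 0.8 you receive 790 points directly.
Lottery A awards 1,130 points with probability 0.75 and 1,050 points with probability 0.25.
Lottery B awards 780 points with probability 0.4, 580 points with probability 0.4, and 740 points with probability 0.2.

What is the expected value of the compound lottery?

EV(A) = 0.75 × 1130 + 0.25 × 1050 = 847.5 + 262.5 = 1110
EV(B) = 0.4 × 780 + 0.4 × 580 + 0.2 × 740 = 312 + 232 + 148 = 692
Branch C: 790 (certain)
Overall = 0.1 × 1110 + 0.1 × 692 + 0.8 × 790 = 111 + 69.2 + 632 = 812.2

812.2 points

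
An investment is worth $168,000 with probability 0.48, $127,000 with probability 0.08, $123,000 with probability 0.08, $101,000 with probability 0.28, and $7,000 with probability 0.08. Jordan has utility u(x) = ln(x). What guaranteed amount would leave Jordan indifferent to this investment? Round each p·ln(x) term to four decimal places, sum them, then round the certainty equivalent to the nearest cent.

E[u] = 0.48·ln(168000) + 0.08·ln(127000) + 0.08·ln(123000) + 0.28·ln(101000) + 0.08·ln(7000) = 5.7752 + 0.9402 + 0.9376 + 3.2264 + 0.7083 = 11.5877
CE = e^11.5877 ≈ 107764.12

$107,764.12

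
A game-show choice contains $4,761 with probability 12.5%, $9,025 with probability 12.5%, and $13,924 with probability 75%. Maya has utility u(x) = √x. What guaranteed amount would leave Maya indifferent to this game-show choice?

$11,881

E[u] = 0.125·√4761 + 0.125·√9025 + 0.75·√13924 = 0.125·69 + 0.125·95 + 0.75·118 = 109
CE = (109)² = 11881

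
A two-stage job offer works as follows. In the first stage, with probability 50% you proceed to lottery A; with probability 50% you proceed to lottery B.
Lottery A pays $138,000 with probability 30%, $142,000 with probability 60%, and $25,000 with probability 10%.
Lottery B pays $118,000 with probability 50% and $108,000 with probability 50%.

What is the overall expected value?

$121,050

EV(A) = 0.3 × 138000 + 0.6 × 142000 + 0.1 × 25000 = 41400 + 85200 + 2500 = 129100
EV(B) = 0.5 × 118000 + 0.5 × 108000 = 59000 + 54000 = 113000
Overall = 0.5 × 129100 + 0.5 × 113000 = 64550 + 56500 = 121050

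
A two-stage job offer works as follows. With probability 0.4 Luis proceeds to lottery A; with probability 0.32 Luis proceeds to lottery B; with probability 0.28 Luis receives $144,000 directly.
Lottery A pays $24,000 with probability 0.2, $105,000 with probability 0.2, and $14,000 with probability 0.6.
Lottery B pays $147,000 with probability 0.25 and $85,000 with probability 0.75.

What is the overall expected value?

EV(A) = 0.2 × 24000 + 0.2 × 105000 + 0.6 × 14000 = 4800 + 21000 + 8400 = 34200
EV(B) = 0.25 × 147000 + 0.75 × 85000 = 36750 + 63750 = 100500
Branch C: 144000 (certain)
Overall = 0.4 × 34200 + 0.32 × 100500 + 0.28 × 144000 = 13680 + 32160 + 40320 = 86160

$86,160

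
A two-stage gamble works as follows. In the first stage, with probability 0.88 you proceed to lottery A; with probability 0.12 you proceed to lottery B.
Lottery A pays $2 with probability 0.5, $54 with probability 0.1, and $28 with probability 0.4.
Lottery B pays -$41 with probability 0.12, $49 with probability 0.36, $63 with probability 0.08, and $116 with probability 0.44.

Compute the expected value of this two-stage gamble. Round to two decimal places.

$23.74

EV(A) = 0.5 × 2 + 0.1 × 54 + 0.4 × 28 = 1 + 5.4 + 11.2 = 17.6
EV(B) = 0.12 × (-41) + 0.36 × 49 + 0.08 × 63 + 0.44 × 116 = -4.92 + 17.64 + 5.04 + 51.04 = 68.8
Overall = 0.88 × 17.6 + 0.12 × 68.8 = 15.488 + 8.256 = 23.744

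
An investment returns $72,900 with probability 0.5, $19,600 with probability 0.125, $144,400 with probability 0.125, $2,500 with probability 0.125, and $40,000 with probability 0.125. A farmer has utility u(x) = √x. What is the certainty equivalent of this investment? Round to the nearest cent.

E[u] = 0.5·√72900 + 0.125·√19600 + 0.125·√144400 + 0.125·√2500 + 0.125·√40000 = 0.5·270 + 0.125·140 + 0.125·380 + 0.125·50 + 0.125·200 = 231.25
CE = (231.25)² = 53476.5625

$53,476.56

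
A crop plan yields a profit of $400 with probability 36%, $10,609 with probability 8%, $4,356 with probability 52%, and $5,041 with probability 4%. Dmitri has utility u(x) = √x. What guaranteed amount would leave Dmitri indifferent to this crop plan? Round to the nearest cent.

E[u] = 0.36·√400 + 0.08·√10609 + 0.52·√4356 + 0.04·√5041 = 0.36·20 + 0.08·103 + 0.52·66 + 0.04·71 = 52.6
CE = (52.6)² = 2766.76

$2,766.76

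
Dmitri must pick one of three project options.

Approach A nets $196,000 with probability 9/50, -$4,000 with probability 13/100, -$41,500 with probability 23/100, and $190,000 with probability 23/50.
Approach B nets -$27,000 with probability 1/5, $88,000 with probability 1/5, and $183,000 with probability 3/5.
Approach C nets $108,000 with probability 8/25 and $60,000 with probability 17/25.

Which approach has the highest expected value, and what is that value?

Approach B ($122,000)

Approach A = 9/50 × 196000 + 13/100 × (-4000) + 23/100 × (-41500) + 23/50 × 190000 = 35280 − 520 − 9545 + 87400 = 112615
Approach B = 1/5 × (-27000) + 1/5 × 88000 + 3/5 × 183000 = -5400 + 17600 + 109800 = 122000
Approach C = 8/25 × 108000 + 17/25 × 60000 = 34560 + 40800 = 75360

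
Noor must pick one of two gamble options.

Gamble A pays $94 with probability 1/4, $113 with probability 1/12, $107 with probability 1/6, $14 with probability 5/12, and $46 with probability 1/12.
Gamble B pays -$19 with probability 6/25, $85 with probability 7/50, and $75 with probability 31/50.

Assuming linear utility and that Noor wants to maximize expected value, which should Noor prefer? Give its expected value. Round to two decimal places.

Gamble A ($60.42)

Gamble A = 1/4 × 94 + 1/12 × 113 + 1/6 × 107 + 5/12 × 14 + 1/12 × 46 = 23.5 + 9.4167 + 17.8333 + 5.8333 + 3.8333 = 60.4167
Gamble B = 6/25 × (-19) + 7/50 × 85 + 31/50 × 75 = -4.56 + 11.9 + 46.5 = 53.84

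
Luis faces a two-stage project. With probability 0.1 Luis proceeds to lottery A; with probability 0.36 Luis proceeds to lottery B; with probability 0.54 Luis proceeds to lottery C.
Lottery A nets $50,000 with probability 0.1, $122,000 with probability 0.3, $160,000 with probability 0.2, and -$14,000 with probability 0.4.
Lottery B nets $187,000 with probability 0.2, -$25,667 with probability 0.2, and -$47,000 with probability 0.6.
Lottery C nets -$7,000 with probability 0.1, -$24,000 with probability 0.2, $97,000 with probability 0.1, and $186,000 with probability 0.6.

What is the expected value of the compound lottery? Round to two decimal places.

EV(A) = 0.1 × 50000 + 0.3 × 122000 + 0.2 × 160000 + 0.4 × (-14000) = 5000 + 36600 + 32000 − 5600 = 68000
EV(B) = 0.2 × 187000 + 0.2 × (-25667) + 0.6 × (-47000) = 37400 − 5133.4 − 28200 = 4066.6
EV(C) = 0.1 × (-7000) + 0.2 × (-24000) + 0.1 × 97000 + 0.6 × 186000 = -700 − 4800 + 9700 + 111600 = 115800
Overall = 0.1 × 68000 + 0.36 × 4066.6 + 0.54 × 115800 = 6800 + 1463.976 + 62532 = 70795.976

$70,795.98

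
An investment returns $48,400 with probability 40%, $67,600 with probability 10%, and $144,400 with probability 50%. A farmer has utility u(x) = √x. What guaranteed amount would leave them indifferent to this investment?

E[u] = 0.4·√48400 + 0.1·√67600 + 0.5·√144400 = 0.4·220 + 0.1·260 + 0.5·380 = 304
CE = (304)² = 92416

$92,416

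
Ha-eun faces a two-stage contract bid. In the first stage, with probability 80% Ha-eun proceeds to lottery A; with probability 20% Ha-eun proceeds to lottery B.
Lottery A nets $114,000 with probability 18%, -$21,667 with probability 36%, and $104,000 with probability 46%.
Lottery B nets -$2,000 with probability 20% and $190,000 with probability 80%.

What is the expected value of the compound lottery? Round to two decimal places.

EV(A) = 0.18 × 114000 + 0.36 × (-21667) + 0.46 × 104000 = 20520 − 7800.12 + 47840 = 60559.88
EV(B) = 0.2 × (-2000) + 0.8 × 190000 = -400 + 152000 = 151600
Overall = 0.8 × 60559.88 + 0.2 × 151600 = 48447.904 + 30320 = 78767.904

$78,767.90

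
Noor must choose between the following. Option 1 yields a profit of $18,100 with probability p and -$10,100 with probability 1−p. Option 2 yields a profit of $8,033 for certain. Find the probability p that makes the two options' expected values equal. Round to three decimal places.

p·18100 + (1−p)·(-10100) = 8033
28200p − 10100 = 8033
p = (8033 + 10100) / 28200

p = 0.643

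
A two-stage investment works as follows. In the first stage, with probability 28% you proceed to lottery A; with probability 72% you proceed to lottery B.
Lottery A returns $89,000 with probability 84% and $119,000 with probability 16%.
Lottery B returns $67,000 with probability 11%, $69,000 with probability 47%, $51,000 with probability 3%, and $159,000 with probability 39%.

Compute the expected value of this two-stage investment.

EV(A) = 0.84 × 89000 + 0.16 × 119000 = 74760 + 19040 = 93800
EV(B) = 0.11 × 67000 + 0.47 × 69000 + 0.03 × 51000 + 0.39 × 159000 = 7370 + 32430 + 1530 + 62010 = 103340
Overall = 0.28 × 93800 + 0.72 × 103340 = 26264 + 74404.8 = 100668.8

$100,668.80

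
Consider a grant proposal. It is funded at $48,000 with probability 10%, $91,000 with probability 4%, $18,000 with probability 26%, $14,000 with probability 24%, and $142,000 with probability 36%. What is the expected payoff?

$67,600

EV = 0.1 × 48000 + 0.04 × 91000 + 0.26 × 18000 + 0.24 × 14000 + 0.36 × 142000 = 4800 + 3640 + 4680 + 3360 + 51120 = 67600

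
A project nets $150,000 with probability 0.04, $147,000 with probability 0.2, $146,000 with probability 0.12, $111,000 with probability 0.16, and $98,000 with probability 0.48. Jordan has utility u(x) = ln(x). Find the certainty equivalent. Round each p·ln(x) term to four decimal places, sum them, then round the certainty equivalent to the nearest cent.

$115,681.96

E[u] = 0.04·ln(150000) + 0.2·ln(147000) + 0.12·ln(146000) + 0.16·ln(111000) + 0.48·ln(98000) = 0.4767 + 2.3796 + 1.4270 + 1.8588 + 5.5165 = 11.6586
CE = e^11.6586 ≈ 115681.96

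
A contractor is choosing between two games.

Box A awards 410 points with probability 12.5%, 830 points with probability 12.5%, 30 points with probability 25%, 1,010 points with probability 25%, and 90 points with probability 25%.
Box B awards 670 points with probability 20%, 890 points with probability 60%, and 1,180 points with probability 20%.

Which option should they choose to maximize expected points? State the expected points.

Box B (904 points)

Box A = 0.125 × 410 + 0.125 × 830 + 0.25 × 30 + 0.25 × 1010 + 0.25 × 90 = 51.25 + 103.75 + 7.5 + 252.5 + 22.5 = 437.5
Box B = 0.2 × 670 + 0.6 × 890 + 0.2 × 1180 = 134 + 534 + 236 = 904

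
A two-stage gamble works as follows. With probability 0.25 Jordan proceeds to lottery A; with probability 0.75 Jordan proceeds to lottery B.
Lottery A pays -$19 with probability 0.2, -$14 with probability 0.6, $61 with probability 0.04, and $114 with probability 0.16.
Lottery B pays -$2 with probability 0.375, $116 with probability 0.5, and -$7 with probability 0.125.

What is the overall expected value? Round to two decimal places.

EV(A) = 0.2 × (-19) + 0.6 × (-14) + 0.04 × 61 + 0.16 × 114 = -3.8 − 8.4 + 2.44 + 18.24 = 8.48
EV(B) = 0.375 × (-2) + 0.5 × 116 + 0.125 × (-7) = -0.75 + 58 − 0.875 = 56.375
Overall = 0.25 × 8.48 + 0.75 × 56.375 = 2.12 + 42.28125 = 44.40125

$44.40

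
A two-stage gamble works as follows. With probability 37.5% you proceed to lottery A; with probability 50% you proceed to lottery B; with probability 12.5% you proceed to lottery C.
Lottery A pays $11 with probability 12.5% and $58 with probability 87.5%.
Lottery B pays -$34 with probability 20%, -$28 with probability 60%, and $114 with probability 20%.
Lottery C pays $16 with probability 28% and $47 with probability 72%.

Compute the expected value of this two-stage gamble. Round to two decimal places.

EV(A) = 0.125 × 11 + 0.875 × 58 = 1.375 + 50.75 = 52.125
EV(B) = 0.2 × (-34) + 0.6 × (-28) + 0.2 × 114 = -6.8 − 16.8 + 22.8 = -0.8
EV(C) = 0.28 × 16 + 0.72 × 47 = 4.48 + 33.84 = 38.32
Overall = 0.375 × 52.125 + 0.5 × (-0.8) + 0.125 × 38.32 = 19.546875 − 0.4 + 4.79 = 23.936875

$23.94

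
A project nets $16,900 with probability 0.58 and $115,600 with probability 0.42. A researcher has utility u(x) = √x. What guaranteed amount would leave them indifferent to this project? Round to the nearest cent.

$47,611.24

E[u] = 0.58·√16900 + 0.42·√115600 = 0.58·130 + 0.42·340 = 218.2
CE = (218.2)² = 47611.24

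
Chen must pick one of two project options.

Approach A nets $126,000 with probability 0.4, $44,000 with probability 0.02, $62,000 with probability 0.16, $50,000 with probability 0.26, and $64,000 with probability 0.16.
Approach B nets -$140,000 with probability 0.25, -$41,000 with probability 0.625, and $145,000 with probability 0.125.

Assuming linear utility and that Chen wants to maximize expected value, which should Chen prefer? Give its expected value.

Approach A = 0.4 × 126000 + 0.02 × 44000 + 0.16 × 62000 + 0.26 × 50000 + 0.16 × 64000 = 50400 + 880 + 9920 + 13000 + 10240 = 84440
Approach B = 0.25 × (-140000) + 0.625 × (-41000) + 0.125 × 145000 = -35000 − 25625 + 18125 = -42500

Approach A ($84,440)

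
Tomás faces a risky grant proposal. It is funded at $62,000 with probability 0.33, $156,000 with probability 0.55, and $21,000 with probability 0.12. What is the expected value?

EV = 0.33 × 62000 + 0.55 × 156000 + 0.12 × 21000 = 20460 + 85800 + 2520 = 108780

$108,780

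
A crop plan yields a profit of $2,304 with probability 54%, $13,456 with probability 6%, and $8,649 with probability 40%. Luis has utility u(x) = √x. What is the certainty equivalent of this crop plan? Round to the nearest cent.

E[u] = 0.54·√2304 + 0.06·√13456 + 0.4·√8649 = 0.54·48 + 0.06·116 + 0.4·93 = 70.08
CE = (70.08)² = 4911.2064

$4,911.21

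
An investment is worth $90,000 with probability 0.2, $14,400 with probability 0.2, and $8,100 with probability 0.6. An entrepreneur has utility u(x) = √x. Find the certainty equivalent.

E[u] = 0.2·√90000 + 0.2·√14400 + 0.6·√8100 = 0.2·300 + 0.2·120 + 0.6·90 = 138
CE = (138)² = 19044

$19,044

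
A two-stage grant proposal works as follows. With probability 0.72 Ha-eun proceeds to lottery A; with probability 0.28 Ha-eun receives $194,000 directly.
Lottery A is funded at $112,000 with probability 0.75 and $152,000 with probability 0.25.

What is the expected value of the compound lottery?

EV(A) = 0.75 × 112000 + 0.25 × 152000 = 84000 + 38000 = 122000
Branch B: 194000 (certain)
Overall = 0.72 × 122000 + 0.28 × 194000 = 87840 + 54320 = 142160

$142,160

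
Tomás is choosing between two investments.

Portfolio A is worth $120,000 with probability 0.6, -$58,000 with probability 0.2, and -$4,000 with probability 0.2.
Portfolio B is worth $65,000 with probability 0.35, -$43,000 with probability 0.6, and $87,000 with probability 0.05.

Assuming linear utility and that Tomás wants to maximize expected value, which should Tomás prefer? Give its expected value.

Portfolio A ($59,600)

Portfolio A = 0.6 × 120000 + 0.2 × (-58000) + 0.2 × (-4000) = 72000 − 11600 − 800 = 59600
Portfolio B = 0.35 × 65000 + 0.6 × (-43000) + 0.05 × 87000 = 22750 − 25800 + 4350 = 1300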